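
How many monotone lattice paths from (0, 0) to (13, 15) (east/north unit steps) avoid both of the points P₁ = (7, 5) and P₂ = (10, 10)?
Number of paths = 23237200

Inclusion–exclusion. Total paths: C(28, 13) = 37442160. Through P₁: C(12, 7)·C(16, 6) = 6342336. Through P₂: C(20, 10)·C(8, 3) = 10346336. Since P₁ is strictly southwest of P₂, a monotone path through both must visit P₁ then P₂; paths through both = C(12, 7)·C(8, 3)·C(8, 3) = 2483712. Avoid both = 37442160 − 6342336 − 10346336 + 2483712 = 23237200.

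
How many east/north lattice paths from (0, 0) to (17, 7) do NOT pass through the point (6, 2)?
Number of paths = 223800

Total paths from (0, 0) to (17, 7): C(24, 17) = 346104. Paths through (6, 2): (paths (0, 0) → (6, 2)) × (paths (6, 2) → (17, 7)) = C(8, 6) · C(16, 11) = 28 · 4368 = 122304. Avoidance count = 346104 − 122304 = 223800.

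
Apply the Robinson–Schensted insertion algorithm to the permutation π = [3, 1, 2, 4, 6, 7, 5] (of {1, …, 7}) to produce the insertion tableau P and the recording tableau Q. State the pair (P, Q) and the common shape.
P = [1, 2, 4, 5, 7] / [3, 6];  Q = [1, 3, 4, 5, 6] / [2, 7];  common shape = (5, 2)

Row-insert the values π_1, π_2, … into P one at a time, bumping the leftmost entry strictly greater than the inserted value down to the next row. The recording tableau Q records, in position (i, j), the step at which that cell was added to P.
  Insert 3 (step 1): P = [3];  Q = [1]
  Insert 1 (step 2): P = [1] / [3];  Q = [1] / [2]
  Insert 2 (step 3): P = [1, 2] / [3];  Q = [1, 3] / [2]
  Insert 4 (step 4): P = [1, 2, 4] / [3];  Q = [1, 3, 4] / [2]
  Insert 6 (step 5): P = [1, 2, 4, 6] / [3];  Q = [1, 3, 4, 5] / [2]
  Insert 7 (step 6): P = [1, 2, 4, 6, 7] / [3];  Q = [1, 3, 4, 5, 6] / [2]
  Insert 5 (step 7): P = [1, 2, 4, 5, 7] / [3, 6];  Q = [1, 3, 4, 5, 6] / [2, 7]
Final shape: (5, 2).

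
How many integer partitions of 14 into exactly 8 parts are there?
p(14, 8 parts) = 11

Partitions of n into exactly k parts ↔ partitions of n − k into at most k parts (subtract 1 from each part). For n = 14, k = 8, the partitions are: 7+1+1+1+1+1+1+1, 6+2+1+1+1+1+1+1, 5+3+1+1+1+1+1+1, 5+2+2+1+1+1+1+1, 4+4+1+1+1+1+1+1, 4+3+2+1+1+1+1+1, 4+2+2+2+1+1+1+1, 3+3+3+1+1+1+1+1, 3+3+2+2+1+1+1+1, 3+2+2+2+2+1+1+1, 2+2+2+2+2+2+1+1. Count = 11.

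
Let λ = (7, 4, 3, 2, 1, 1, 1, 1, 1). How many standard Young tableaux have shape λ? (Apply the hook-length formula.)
# SYT of shape (7, 4, 3, 2, 1, 1, 1, 1, 1) = 481574912

Hook-length formula: f^λ = n! / Π hook(c), product over all cells c of the Young diagram. For λ = (7, 4, 3, 2, 1, 1, 1, 1, 1), n = 21 boxes. Hook lengths by row (left-to-right, top-to-bottom): [15, 9, 7, 5, 3, 2, 1]; [11, 5, 3, 1]; [9, 3, 1]; [7, 1]; [5]; [4]; [3]; [2]; [1]. Product of hooks = 106091370000. So f^λ = 21! / 106091370000 = 51090942171709440000 / 106091370000 = 481574912.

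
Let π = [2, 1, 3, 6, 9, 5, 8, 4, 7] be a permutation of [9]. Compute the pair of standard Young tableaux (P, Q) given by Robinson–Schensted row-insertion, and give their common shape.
P = [1, 3, 4, 7] / [2, 5, 8] / [6, 9];  Q = [1, 3, 4, 5] / [2, 6, 7] / [8, 9];  common shape = (4, 3, 2)

Row-insert the values π_1, π_2, … into P one at a time, bumping the leftmost entry strictly greater than the inserted value down to the next row. The recording tableau Q records, in position (i, j), the step at which that cell was added to P.
  Insert 2 (step 1): P = [2];  Q = [1]
  Insert 1 (step 2): P = [1] / [2];  Q = [1] / [2]
  Insert 3 (step 3): P = [1, 3] / [2];  Q = [1, 3] / [2]
  Insert 6 (step 4): P = [1, 3, 6] / [2];  Q = [1, 3, 4] / [2]
  Insert 9 (step 5): P = [1, 3, 6, 9] / [2];  Q = [1, 3, 4, 5] / [2]
  Insert 5 (step 6): P = [1, 3, 5, 9] / [2, 6];  Q = [1, 3, 4, 5] / [2, 6]
  Insert 8 (step 7): P = [1, 3, 5, 8] / [2, 6, 9];  Q = [1, 3, 4, 5] / [2, 6, 7]
  Insert 4 (step 8): P = [1, 3, 4, 8] / [2, 5, 9] / [6];  Q = [1, 3, 4, 5] / [2, 6, 7] / [8]
  Insert 7 (step 9): P = [1, 3, 4, 7] / [2, 5, 8] / [6, 9];  Q = [1, 3, 4, 5] / [2, 6, 7] / [8, 9]
Final shape: (4, 3, 2).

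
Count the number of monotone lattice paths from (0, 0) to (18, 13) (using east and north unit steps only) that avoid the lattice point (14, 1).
Number of paths = 206225775

Total paths from (0, 0) to (18, 13): C(31, 18) = 206253075. Paths through (14, 1): (paths (0, 0) → (14, 1)) × (paths (14, 1) → (18, 13)) = C(15, 14) · C(16, 4) = 15 · 1820 = 27300. Avoidance count = 206253075 − 27300 = 206225775.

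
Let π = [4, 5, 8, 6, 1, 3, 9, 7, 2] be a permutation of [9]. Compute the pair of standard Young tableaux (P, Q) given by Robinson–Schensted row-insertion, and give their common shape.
P = [1, 2, 6, 7] / [3, 5, 9] / [4] / [8];  Q = [1, 2, 3, 7] / [4, 6, 8] / [5] / [9];  common shape = (4, 3, 1, 1)

Row-insert the values π_1, π_2, … into P one at a time, bumping the leftmost entry strictly greater than the inserted value down to the next row. The recording tableau Q records, in position (i, j), the step at which that cell was added to P.
  Insert 4 (step 1): P = [4];  Q = [1]
  Insert 5 (step 2): P = [4, 5];  Q = [1, 2]
  Insert 8 (step 3): P = [4, 5, 8];  Q = [1, 2, 3]
  Insert 6 (step 4): P = [4, 5, 6] / [8];  Q = [1, 2, 3] / [4]
  Insert 1 (step 5): P = [1, 5, 6] / [4] / [8];  Q = [1, 2, 3] / [4] / [5]
  Insert 3 (step 6): P = [1, 3, 6] / [4, 5] / [8];  Q = [1, 2, 3] / [4, 6] / [5]
  Insert 9 (step 7): P = [1, 3, 6, 9] / [4, 5] / [8];  Q = [1, 2, 3, 7] / [4, 6] / [5]
  Insert 7 (step 8): P = [1, 3, 6, 7] / [4, 5, 9] / [8];  Q = [1, 2, 3, 7] / [4, 6, 8] / [5]
  Insert 2 (step 9): P = [1, 2, 6, 7] / [3, 5, 9] / [4] / [8];  Q = [1, 2, 3, 7] / [4, 6, 8] / [5] / [9]
Final shape: (4, 3, 1, 1).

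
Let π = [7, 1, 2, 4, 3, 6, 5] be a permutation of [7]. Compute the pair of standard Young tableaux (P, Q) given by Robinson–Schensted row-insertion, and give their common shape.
P = [1, 2, 3, 5] / [4, 6] / [7];  Q = [1, 3, 4, 6] / [2, 7] / [5];  common shape = (4, 2, 1)

Row-insert the values π_1, π_2, … into P one at a time, bumping the leftmost entry strictly greater than the inserted value down to the next row. The recording tableau Q records, in position (i, j), the step at which that cell was added to P.
  Insert 7 (step 1): P = [7];  Q = [1]
  Insert 1 (step 2): P = [1] / [7];  Q = [1] / [2]
  Insert 2 (step 3): P = [1, 2] / [7];  Q = [1, 3] / [2]
  Insert 4 (step 4): P = [1, 2, 4] / [7];  Q = [1, 3, 4] / [2]
  Insert 3 (step 5): P = [1, 2, 3] / [4] / [7];  Q = [1, 3, 4] / [2] / [5]
  Insert 6 (step 6): P = [1, 2, 3, 6] / [4] / [7];  Q = [1, 3, 4, 6] / [2] / [5]
  Insert 5 (step 7): P = [1, 2, 3, 5] / [4, 6] / [7];  Q = [1, 3, 4, 6] / [2, 7] / [5]
Final shape: (4, 2, 1).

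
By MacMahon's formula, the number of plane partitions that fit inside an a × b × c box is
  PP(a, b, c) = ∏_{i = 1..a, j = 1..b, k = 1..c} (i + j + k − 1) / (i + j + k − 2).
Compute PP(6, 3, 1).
PP(6, 3, 1) = 84

Evaluate the triple product over i = 1..6, j = 1..3, k = 1..1. The factors are (2/1) · (3/2) · (4/3) · (3/2) · (4/3) · (5/4) · (4/3) · (5/4) · … (18 factors total). The numerators and denominators telescope so the product is an integer; carrying out the multiplication exactly gives PP(6, 3, 1) = 84.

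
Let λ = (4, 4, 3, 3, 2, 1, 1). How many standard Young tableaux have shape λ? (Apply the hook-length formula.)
# SYT of shape (4, 4, 3, 3, 2, 1, 1) = 5250960

Hook-length formula: f^λ = n! / Π hook(c), product over all cells c of the Young diagram. For λ = (4, 4, 3, 3, 2, 1, 1), n = 18 boxes. Hook lengths by row (left-to-right, top-to-bottom): [10, 7, 5, 2]; [9, 6, 4, 1]; [7, 4, 2]; [6, 3, 1]; [4, 1]; [2]; [1]. Product of hooks = 1219276800. So f^λ = 18! / 1219276800 = 6402373705728000 / 1219276800 = 5250960.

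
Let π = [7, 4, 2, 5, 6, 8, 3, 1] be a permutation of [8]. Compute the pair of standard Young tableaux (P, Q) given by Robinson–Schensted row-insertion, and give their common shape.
P = [1, 3, 6, 8] / [2, 5] / [4] / [7];  Q = [1, 4, 5, 6] / [2, 7] / [3] / [8];  common shape = (4, 2, 1, 1)

Row-insert the values π_1, π_2, … into P one at a time, bumping the leftmost entry strictly greater than the inserted value down to the next row. The recording tableau Q records, in position (i, j), the step at which that cell was added to P.
  Insert 7 (step 1): P = [7];  Q = [1]
  Insert 4 (step 2): P = [4] / [7];  Q = [1] / [2]
  Insert 2 (step 3): P = [2] / [4] / [7];  Q = [1] / [2] / [3]
  Insert 5 (step 4): P = [2, 5] / [4] / [7];  Q = [1, 4] / [2] / [3]
  Insert 6 (step 5): P = [2, 5, 6] / [4] / [7];  Q = [1, 4, 5] / [2] / [3]
  Insert 8 (step 6): P = [2, 5, 6, 8] / [4] / [7];  Q = [1, 4, 5, 6] / [2] / [3]
  Insert 3 (step 7): P = [2, 3, 6, 8] / [4, 5] / [7];  Q = [1, 4, 5, 6] / [2, 7] / [3]
  Insert 1 (step 8): P = [1, 3, 6, 8] / [2, 5] / [4] / [7];  Q = [1, 4, 5, 6] / [2, 7] / [3] / [8]
Final shape: (4, 2, 1, 1).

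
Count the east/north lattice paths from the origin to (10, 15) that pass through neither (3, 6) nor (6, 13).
Number of paths = 2052020

Inclusion–exclusion. Total paths: C(25, 10) = 3268760. Through P₁: C(9, 3)·C(16, 7) = 960960. Through P₂: C(19, 6)·C(6, 4) = 406980. Since P₁ is strictly southwest of P₂, a monotone path through both must visit P₁ then P₂; paths through both = C(9, 3)·C(10, 3)·C(6, 4) = 151200. Avoid both = 3268760 − 960960 − 406980 + 151200 = 2052020.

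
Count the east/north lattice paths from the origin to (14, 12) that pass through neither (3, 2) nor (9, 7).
Number of paths = 4411900

Inclusion–exclusion. Total paths: C(26, 14) = 9657700. Through P₁: C(5, 3)·C(21, 11) = 3527160. Through P₂: C(16, 9)·C(10, 5) = 2882880. Since P₁ is strictly southwest of P₂, a monotone path through both must visit P₁ then P₂; paths through both = C(5, 3)·C(11, 6)·C(10, 5) = 1164240. Avoid both = 9657700 − 3527160 − 2882880 + 1164240 = 4411900.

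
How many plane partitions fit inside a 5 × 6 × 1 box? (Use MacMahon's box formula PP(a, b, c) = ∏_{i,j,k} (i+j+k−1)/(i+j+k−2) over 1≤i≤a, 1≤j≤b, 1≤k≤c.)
PP(5, 6, 1) = 462

Evaluate the triple product over i = 1..5, j = 1..6, k = 1..1. The factors are (2/1) · (3/2) · (4/3) · (5/4) · (6/5) · (7/6) · (3/2) · (4/3) · … (30 factors total). The numerators and denominators telescope so the product is an integer; carrying out the multiplication exactly gives PP(5, 6, 1) = 462.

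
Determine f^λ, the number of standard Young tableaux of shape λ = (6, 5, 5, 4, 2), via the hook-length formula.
# SYT of shape (6, 5, 5, 4, 2) = 823087980

Hook-length formula: f^λ = n! / Π hook(c), product over all cells c of the Young diagram. For λ = (6, 5, 5, 4, 2), n = 22 boxes. Hook lengths by row (left-to-right, top-to-bottom): [10, 9, 7, 6, 4, 1]; [8, 7, 5, 4, 2]; [7, 6, 4, 3, 1]; [5, 4, 2, 1]; [2, 1]. Product of hooks = 1365590016000. So f^λ = 22! / 1365590016000 = 1124000727777607680000 / 1365590016000 = 823087980.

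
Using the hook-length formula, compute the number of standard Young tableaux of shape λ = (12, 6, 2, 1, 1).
# SYT of shape (12, 6, 2, 1, 1) = 91400925

Hook-length formula: f^λ = n! / Π hook(c), product over all cells c of the Young diagram. For λ = (12, 6, 2, 1, 1), n = 22 boxes. Hook lengths by row (left-to-right, top-to-bottom): [16, 13, 11, 10, 9, 8, 6, 5, 4, 3, 2, 1]; [9, 6, 4, 3, 2, 1]; [4, 1]; [2]; [1]. Product of hooks = 12297476505600. So f^λ = 22! / 12297476505600 = 1124000727777607680000 / 12297476505600 = 91400925.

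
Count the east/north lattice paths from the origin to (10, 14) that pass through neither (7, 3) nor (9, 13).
Number of paths = 938576

Inclusion–exclusion. Total paths: C(24, 10) = 1961256. Through P₁: C(10, 7)·C(14, 3) = 43680. Through P₂: C(22, 9)·C(2, 1) = 994840. Since P₁ is strictly southwest of P₂, a monotone path through both must visit P₁ then P₂; paths through both = C(10, 7)·C(12, 2)·C(2, 1) = 15840. Avoid both = 1961256 − 43680 − 994840 + 15840 = 938576.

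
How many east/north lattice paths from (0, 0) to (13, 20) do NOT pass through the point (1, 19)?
Number of paths = 573166180

Total paths from (0, 0) to (13, 20): C(33, 13) = 573166440. Paths through (1, 19): (paths (0, 0) → (1, 19)) × (paths (1, 19) → (13, 20)) = C(20, 1) · C(13, 12) = 20 · 13 = 260. Avoidance count = 573166440 − 260 = 573166180.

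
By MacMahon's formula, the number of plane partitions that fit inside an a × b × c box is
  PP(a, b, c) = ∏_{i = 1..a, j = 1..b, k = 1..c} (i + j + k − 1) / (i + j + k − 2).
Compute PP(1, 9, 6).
PP(1, 9, 6) = 5005

Evaluate the triple product over i = 1..1, j = 1..9, k = 1..6. The factors are (2/1) · (3/2) · (4/3) · (5/4) · (6/5) · (7/6) · (3/2) · (4/3) · … (54 factors total). The numerators and denominators telescope so the product is an integer; carrying out the multiplication exactly gives PP(1, 9, 6) = 5005.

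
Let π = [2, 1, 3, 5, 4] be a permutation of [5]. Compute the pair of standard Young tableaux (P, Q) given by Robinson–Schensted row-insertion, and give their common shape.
P = [1, 3, 4] / [2, 5];  Q = [1, 3, 4] / [2, 5];  common shape = (3, 2)

Row-insert the values π_1, π_2, … into P one at a time, bumping the leftmost entry strictly greater than the inserted value down to the next row. The recording tableau Q records, in position (i, j), the step at which that cell was added to P.
  Insert 2 (step 1): P = [2];  Q = [1]
  Insert 1 (step 2): P = [1] / [2];  Q = [1] / [2]
  Insert 3 (step 3): P = [1, 3] / [2];  Q = [1, 3] / [2]
  Insert 5 (step 4): P = [1, 3, 5] / [2];  Q = [1, 3, 4] / [2]
  Insert 4 (step 5): P = [1, 3, 4] / [2, 5];  Q = [1, 3, 4] / [2, 5]
Final shape: (3, 2).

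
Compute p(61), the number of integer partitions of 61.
p(61) = 1121505

Compute p(n) via the recurrence p(n, m) = p(n, m−1) + p(n−m, m), where p(n, m) counts partitions of n with all parts ≤ m and p(n) = p(n, n). The base cases are p(0, m) = 1 and p(n, 0) = 0 for n > 0. Filling the table yields p(61) = 1121505. (Euler's pentagonal recurrence is an alternative.)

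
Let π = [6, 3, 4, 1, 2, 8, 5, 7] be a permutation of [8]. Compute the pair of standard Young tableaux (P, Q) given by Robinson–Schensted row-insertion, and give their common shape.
P = [1, 2, 5, 7] / [3, 4, 8] / [6];  Q = [1, 3, 6, 8] / [2, 5, 7] / [4];  common shape = (4, 3, 1)

Row-insert the values π_1, π_2, … into P one at a time, bumping the leftmost entry strictly greater than the inserted value down to the next row. The recording tableau Q records, in position (i, j), the step at which that cell was added to P.
  Insert 6 (step 1): P = [6];  Q = [1]
  Insert 3 (step 2): P = [3] / [6];  Q = [1] / [2]
  Insert 4 (step 3): P = [3, 4] / [6];  Q = [1, 3] / [2]
  Insert 1 (step 4): P = [1, 4] / [3] / [6];  Q = [1, 3] / [2] / [4]
  Insert 2 (step 5): P = [1, 2] / [3, 4] / [6];  Q = [1, 3] / [2, 5] / [4]
  Insert 8 (step 6): P = [1, 2, 8] / [3, 4] / [6];  Q = [1, 3, 6] / [2, 5] / [4]
  Insert 5 (step 7): P = [1, 2, 5] / [3, 4, 8] / [6];  Q = [1, 3, 6] / [2, 5, 7] / [4]
  Insert 7 (step 8): P = [1, 2, 5, 7] / [3, 4, 8] / [6];  Q = [1, 3, 6, 8] / [2, 5, 7] / [4]
Final shape: (4, 3, 1).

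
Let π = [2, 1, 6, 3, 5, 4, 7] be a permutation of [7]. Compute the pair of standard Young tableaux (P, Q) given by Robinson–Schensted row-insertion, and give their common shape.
P = [1, 3, 4, 7] / [2, 5] / [6];  Q = [1, 3, 5, 7] / [2, 4] / [6];  common shape = (4, 2, 1)

Row-insert the values π_1, π_2, … into P one at a time, bumping the leftmost entry strictly greater than the inserted value down to the next row. The recording tableau Q records, in position (i, j), the step at which that cell was added to P.
  Insert 2 (step 1): P = [2];  Q = [1]
  Insert 1 (step 2): P = [1] / [2];  Q = [1] / [2]
  Insert 6 (step 3): P = [1, 6] / [2];  Q = [1, 3] / [2]
  Insert 3 (step 4): P = [1, 3] / [2, 6];  Q = [1, 3] / [2, 4]
  Insert 5 (step 5): P = [1, 3, 5] / [2, 6];  Q = [1, 3, 5] / [2, 4]
  Insert 4 (step 6): P = [1, 3, 4] / [2, 5] / [6];  Q = [1, 3, 5] / [2, 4] / [6]
  Insert 7 (step 7): P = [1, 3, 4, 7] / [2, 5] / [6];  Q = [1, 3, 5, 7] / [2, 4] / [6]
Final shape: (4, 2, 1).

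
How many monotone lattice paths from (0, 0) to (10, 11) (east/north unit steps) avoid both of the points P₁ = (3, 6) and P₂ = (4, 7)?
Number of paths = 252168

Inclusion–exclusion. Total paths: C(21, 10) = 352716. Through P₁: C(9, 3)·C(12, 7) = 66528. Through P₂: C(11, 4)·C(10, 6) = 69300. Since P₁ is strictly southwest of P₂, a monotone path through both must visit P₁ then P₂; paths through both = C(9, 3)·C(2, 1)·C(10, 6) = 35280. Avoid both = 352716 − 66528 − 69300 + 35280 = 252168.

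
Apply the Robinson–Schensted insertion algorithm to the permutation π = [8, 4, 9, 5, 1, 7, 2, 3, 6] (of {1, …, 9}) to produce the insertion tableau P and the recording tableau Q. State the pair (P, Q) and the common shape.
P = [1, 2, 3, 6] / [4, 5, 7] / [8, 9];  Q = [1, 3, 6, 9] / [2, 4, 8] / [5, 7];  common shape = (4, 3, 2)

Row-insert the values π_1, π_2, … into P one at a time, bumping the leftmost entry strictly greater than the inserted value down to the next row. The recording tableau Q records, in position (i, j), the step at which that cell was added to P.
  Insert 8 (step 1): P = [8];  Q = [1]
  Insert 4 (step 2): P = [4] / [8];  Q = [1] / [2]
  Insert 9 (step 3): P = [4, 9] / [8];  Q = [1, 3] / [2]
  Insert 5 (step 4): P = [4, 5] / [8, 9];  Q = [1, 3] / [2, 4]
  Insert 1 (step 5): P = [1, 5] / [4, 9] / [8];  Q = [1, 3] / [2, 4] / [5]
  Insert 7 (step 6): P = [1, 5, 7] / [4, 9] / [8];  Q = [1, 3, 6] / [2, 4] / [5]
  Insert 2 (step 7): P = [1, 2, 7] / [4, 5] / [8, 9];  Q = [1, 3, 6] / [2, 4] / [5, 7]
  Insert 3 (step 8): P = [1, 2, 3] / [4, 5, 7] / [8, 9];  Q = [1, 3, 6] / [2, 4, 8] / [5, 7]
  Insert 6 (step 9): P = [1, 2, 3, 6] / [4, 5, 7] / [8, 9];  Q = [1, 3, 6, 9] / [2, 4, 8] / [5, 7]
Final shape: (4, 3, 2).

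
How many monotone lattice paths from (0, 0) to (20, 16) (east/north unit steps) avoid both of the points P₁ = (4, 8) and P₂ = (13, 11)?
Number of paths = 5053116717

Inclusion–exclusion. Total paths: C(36, 20) = 7307872110. Through P₁: C(12, 4)·C(24, 16) = 364058145. Through P₂: C(24, 13)·C(12, 7) = 1976946048. Since P₁ is strictly southwest of P₂, a monotone path through both must visit P₁ then P₂; paths through both = C(12, 4)·C(12, 9)·C(12, 7) = 86248800. Avoid both = 7307872110 − 364058145 − 1976946048 + 86248800 = 5053116717.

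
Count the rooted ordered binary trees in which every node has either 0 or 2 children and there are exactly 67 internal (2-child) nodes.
C_67 = 22033725021956517463358552614056949950

These full binary trees are counted by the Catalan number C_n = (1/(n + 1)) · C(2n, n). For n = 67: C_67 = (1/68) · C(134, 67) = 1498293301493043187508381577755872596600/68 = 22033725021956517463358552614056949950.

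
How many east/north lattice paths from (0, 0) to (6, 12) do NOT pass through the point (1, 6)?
Number of paths = 15330

Total paths from (0, 0) to (6, 12): C(18, 6) = 18564. Paths through (1, 6): (paths (0, 0) → (1, 6)) × (paths (1, 6) → (6, 12)) = C(7, 1) · C(11, 5) = 7 · 462 = 3234. Avoidance count = 18564 − 3234 = 15330.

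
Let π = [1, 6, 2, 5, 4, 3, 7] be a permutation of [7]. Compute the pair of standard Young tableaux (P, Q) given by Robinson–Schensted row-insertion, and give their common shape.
P = [1, 2, 3, 7] / [4] / [5] / [6];  Q = [1, 2, 4, 7] / [3] / [5] / [6];  common shape = (4, 1, 1, 1)

Row-insert the values π_1, π_2, … into P one at a time, bumping the leftmost entry strictly greater than the inserted value down to the next row. The recording tableau Q records, in position (i, j), the step at which that cell was added to P.
  Insert 1 (step 1): P = [1];  Q = [1]
  Insert 6 (step 2): P = [1, 6];  Q = [1, 2]
  Insert 2 (step 3): P = [1, 2] / [6];  Q = [1, 2] / [3]
  Insert 5 (step 4): P = [1, 2, 5] / [6];  Q = [1, 2, 4] / [3]
  Insert 4 (step 5): P = [1, 2, 4] / [5] / [6];  Q = [1, 2, 4] / [3] / [5]
  Insert 3 (step 6): P = [1, 2, 3] / [4] / [5] / [6];  Q = [1, 2, 4] / [3] / [5] / [6]
  Insert 7 (step 7): P = [1, 2, 3, 7] / [4] / [5] / [6];  Q = [1, 2, 4, 7] / [3] / [5] / [6]
Final shape: (4, 1, 1, 1).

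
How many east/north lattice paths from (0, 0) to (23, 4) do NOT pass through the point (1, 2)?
Number of paths = 16722

Total paths from (0, 0) to (23, 4): C(27, 23) = 17550. Paths through (1, 2): (paths (0, 0) → (1, 2)) × (paths (1, 2) → (23, 4)) = C(3, 1) · C(24, 22) = 3 · 276 = 828. Avoidance count = 17550 − 828 = 16722.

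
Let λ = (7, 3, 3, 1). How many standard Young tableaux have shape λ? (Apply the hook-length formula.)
# SYT of shape (7, 3, 3, 1) = 27027

Hook-length formula: f^λ = n! / Π hook(c), product over all cells c of the Young diagram. For λ = (7, 3, 3, 1), n = 14 boxes. Hook lengths by row (left-to-right, top-to-bottom): [10, 8, 7, 4, 3, 2, 1]; [5, 3, 2]; [4, 2, 1]; [1]. Product of hooks = 3225600. So f^λ = 14! / 3225600 = 87178291200 / 3225600 = 27027.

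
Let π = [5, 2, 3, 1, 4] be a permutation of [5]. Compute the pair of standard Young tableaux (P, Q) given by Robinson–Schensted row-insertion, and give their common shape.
P = [1, 3, 4] / [2] / [5];  Q = [1, 3, 5] / [2] / [4];  common shape = (3, 1, 1)

Row-insert the values π_1, π_2, … into P one at a time, bumping the leftmost entry strictly greater than the inserted value down to the next row. The recording tableau Q records, in position (i, j), the step at which that cell was added to P.
  Insert 5 (step 1): P = [5];  Q = [1]
  Insert 2 (step 2): P = [2] / [5];  Q = [1] / [2]
  Insert 3 (step 3): P = [2, 3] / [5];  Q = [1, 3] / [2]
  Insert 1 (step 4): P = [1, 3] / [2] / [5];  Q = [1, 3] / [2] / [4]
  Insert 4 (step 5): P = [1, 3, 4] / [2] / [5];  Q = [1, 3, 5] / [2] / [4]
Final shape: (3, 1, 1).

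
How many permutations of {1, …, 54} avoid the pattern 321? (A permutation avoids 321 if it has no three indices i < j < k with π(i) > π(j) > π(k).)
C_54 = 451959718027953471447609509424

These 321-avoiding permutations are counted by the Catalan number C_n = (1/(n + 1)) · C(2n, n). For n = 54: C_54 = (1/55) · C(108, 54) = 24857784491537440929618523018320/55 = 451959718027953471447609509424.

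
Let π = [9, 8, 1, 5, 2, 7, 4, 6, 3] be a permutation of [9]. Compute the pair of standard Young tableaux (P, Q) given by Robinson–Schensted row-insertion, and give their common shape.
P = [1, 2, 3, 6] / [4, 7] / [5] / [8] / [9];  Q = [1, 4, 6, 8] / [2, 7] / [3] / [5] / [9];  common shape = (4, 2, 1, 1, 1)

Row-insert the values π_1, π_2, … into P one at a time, bumping the leftmost entry strictly greater than the inserted value down to the next row. The recording tableau Q records, in position (i, j), the step at which that cell was added to P.
  Insert 9 (step 1): P = [9];  Q = [1]
  Insert 8 (step 2): P = [8] / [9];  Q = [1] / [2]
  Insert 1 (step 3): P = [1] / [8] / [9];  Q = [1] / [2] / [3]
  Insert 5 (step 4): P = [1, 5] / [8] / [9];  Q = [1, 4] / [2] / [3]
  Insert 2 (step 5): P = [1, 2] / [5] / [8] / [9];  Q = [1, 4] / [2] / [3] / [5]
  Insert 7 (step 6): P = [1, 2, 7] / [5] / [8] / [9];  Q = [1, 4, 6] / [2] / [3] / [5]
  Insert 4 (step 7): P = [1, 2, 4] / [5, 7] / [8] / [9];  Q = [1, 4, 6] / [2, 7] / [3] / [5]
  Insert 6 (step 8): P = [1, 2, 4, 6] / [5, 7] / [8] / [9];  Q = [1, 4, 6, 8] / [2, 7] / [3] / [5]
  Insert 3 (step 9): P = [1, 2, 3, 6] / [4, 7] / [5] / [8] / [9];  Q = [1, 4, 6, 8] / [2, 7] / [3] / [5] / [9]
Final shape: (4, 2, 1, 1, 1).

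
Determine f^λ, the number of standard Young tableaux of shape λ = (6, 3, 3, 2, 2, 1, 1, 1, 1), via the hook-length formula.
# SYT of shape (6, 3, 3, 2, 2, 1, 1, 1, 1) = 73902400

Hook-length formula: f^λ = n! / Π hook(c), product over all cells c of the Young diagram. For λ = (6, 3, 3, 2, 2, 1, 1, 1, 1), n = 20 boxes. Hook lengths by row (left-to-right, top-to-bottom): [14, 9, 6, 3, 2, 1]; [10, 5, 2]; [9, 4, 1]; [7, 2]; [6, 1]; [4]; [3]; [2]; [1]. Product of hooks = 32920473600. So f^λ = 20! / 32920473600 = 2432902008176640000 / 32920473600 = 73902400.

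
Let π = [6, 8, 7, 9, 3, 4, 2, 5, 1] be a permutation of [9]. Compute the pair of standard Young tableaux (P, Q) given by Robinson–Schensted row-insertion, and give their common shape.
P = [1, 4, 5] / [2, 7, 9] / [3] / [6] / [8];  Q = [1, 2, 4] / [3, 6, 8] / [5] / [7] / [9];  common shape = (3, 3, 1, 1, 1)

Row-insert the values π_1, π_2, … into P one at a time, bumping the leftmost entry strictly greater than the inserted value down to the next row. The recording tableau Q records, in position (i, j), the step at which that cell was added to P.
  Insert 6 (step 1): P = [6];  Q = [1]
  Insert 8 (step 2): P = [6, 8];  Q = [1, 2]
  Insert 7 (step 3): P = [6, 7] / [8];  Q = [1, 2] / [3]
  Insert 9 (step 4): P = [6, 7, 9] / [8];  Q = [1, 2, 4] / [3]
  Insert 3 (step 5): P = [3, 7, 9] / [6] / [8];  Q = [1, 2, 4] / [3] / [5]
  Insert 4 (step 6): P = [3, 4, 9] / [6, 7] / [8];  Q = [1, 2, 4] / [3, 6] / [5]
  Insert 2 (step 7): P = [2, 4, 9] / [3, 7] / [6] / [8];  Q = [1, 2, 4] / [3, 6] / [5] / [7]
  Insert 5 (step 8): P = [2, 4, 5] / [3, 7, 9] / [6] / [8];  Q = [1, 2, 4] / [3, 6, 8] / [5] / [7]
  Insert 1 (step 9): P = [1, 4, 5] / [2, 7, 9] / [3] / [6] / [8];  Q = [1, 2, 4] / [3, 6, 8] / [5] / [7] / [9]
Final shape: (3, 3, 1, 1, 1).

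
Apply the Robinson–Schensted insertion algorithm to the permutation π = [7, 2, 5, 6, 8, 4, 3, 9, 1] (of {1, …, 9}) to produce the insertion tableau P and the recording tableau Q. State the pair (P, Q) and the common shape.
P = [1, 3, 6, 8, 9] / [2] / [4] / [5] / [7];  Q = [1, 3, 4, 5, 8] / [2] / [6] / [7] / [9];  common shape = (5, 1, 1, 1, 1)

Row-insert the values π_1, π_2, … into P one at a time, bumping the leftmost entry strictly greater than the inserted value down to the next row. The recording tableau Q records, in position (i, j), the step at which that cell was added to P.
  Insert 7 (step 1): P = [7];  Q = [1]
  Insert 2 (step 2): P = [2] / [7];  Q = [1] / [2]
  Insert 5 (step 3): P = [2, 5] / [7];  Q = [1, 3] / [2]
  Insert 6 (step 4): P = [2, 5, 6] / [7];  Q = [1, 3, 4] / [2]
  Insert 8 (step 5): P = [2, 5, 6, 8] / [7];  Q = [1, 3, 4, 5] / [2]
  Insert 4 (step 6): P = [2, 4, 6, 8] / [5] / [7];  Q = [1, 3, 4, 5] / [2] / [6]
  Insert 3 (step 7): P = [2, 3, 6, 8] / [4] / [5] / [7];  Q = [1, 3, 4, 5] / [2] / [6] / [7]
  Insert 9 (step 8): P = [2, 3, 6, 8, 9] / [4] / [5] / [7];  Q = [1, 3, 4, 5, 8] / [2] / [6] / [7]
  Insert 1 (step 9): P = [1, 3, 6, 8, 9] / [2] / [4] / [5] / [7];  Q = [1, 3, 4, 5, 8] / [2] / [6] / [7] / [9]
Final shape: (5, 1, 1, 1, 1).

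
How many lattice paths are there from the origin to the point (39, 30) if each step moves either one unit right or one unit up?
Number of paths = 31627280033224861216

A monotone lattice path from (0, 0) to (39, 30) consists of 39 east steps and 30 north steps in some order, so it is determined by which 39 of the 69 steps are east. The count is C(69, 39) = 31627280033224861216.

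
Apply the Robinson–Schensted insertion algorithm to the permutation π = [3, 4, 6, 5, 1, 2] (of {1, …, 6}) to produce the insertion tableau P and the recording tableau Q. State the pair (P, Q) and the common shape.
P = [1, 2, 5] / [3, 4] / [6];  Q = [1, 2, 3] / [4, 6] / [5];  common shape = (3, 2, 1)

Row-insert the values π_1, π_2, … into P one at a time, bumping the leftmost entry strictly greater than the inserted value down to the next row. The recording tableau Q records, in position (i, j), the step at which that cell was added to P.
  Insert 3 (step 1): P = [3];  Q = [1]
  Insert 4 (step 2): P = [3, 4];  Q = [1, 2]
  Insert 6 (step 3): P = [3, 4, 6];  Q = [1, 2, 3]
  Insert 5 (step 4): P = [3, 4, 5] / [6];  Q = [1, 2, 3] / [4]
  Insert 1 (step 5): P = [1, 4, 5] / [3] / [6];  Q = [1, 2, 3] / [4] / [5]
  Insert 2 (step 6): P = [1, 2, 5] / [3, 4] / [6];  Q = [1, 2, 3] / [4, 6] / [5]
Final shape: (3, 2, 1).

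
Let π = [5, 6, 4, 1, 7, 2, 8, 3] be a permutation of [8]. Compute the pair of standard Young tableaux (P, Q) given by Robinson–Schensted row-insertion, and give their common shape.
P = [1, 2, 3, 8] / [4, 6, 7] / [5];  Q = [1, 2, 5, 7] / [3, 6, 8] / [4];  common shape = (4, 3, 1)

Row-insert the values π_1, π_2, … into P one at a time, bumping the leftmost entry strictly greater than the inserted value down to the next row. The recording tableau Q records, in position (i, j), the step at which that cell was added to P.
  Insert 5 (step 1): P = [5];  Q = [1]
  Insert 6 (step 2): P = [5, 6];  Q = [1, 2]
  Insert 4 (step 3): P = [4, 6] / [5];  Q = [1, 2] / [3]
  Insert 1 (step 4): P = [1, 6] / [4] / [5];  Q = [1, 2] / [3] / [4]
  Insert 7 (step 5): P = [1, 6, 7] / [4] / [5];  Q = [1, 2, 5] / [3] / [4]
  Insert 2 (step 6): P = [1, 2, 7] / [4, 6] / [5];  Q = [1, 2, 5] / [3, 6] / [4]
  Insert 8 (step 7): P = [1, 2, 7, 8] / [4, 6] / [5];  Q = [1, 2, 5, 7] / [3, 6] / [4]
  Insert 3 (step 8): P = [1, 2, 3, 8] / [4, 6, 7] / [5];  Q = [1, 2, 5, 7] / [3, 6, 8] / [4]
Final shape: (4, 3, 1).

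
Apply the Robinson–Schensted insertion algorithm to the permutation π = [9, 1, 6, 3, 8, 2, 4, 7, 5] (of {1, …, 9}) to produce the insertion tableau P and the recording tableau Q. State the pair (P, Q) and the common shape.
P = [1, 2, 4, 5] / [3, 7] / [6, 8] / [9];  Q = [1, 3, 5, 8] / [2, 7] / [4, 9] / [6];  common shape = (4, 2, 2, 1)

Row-insert the values π_1, π_2, … into P one at a time, bumping the leftmost entry strictly greater than the inserted value down to the next row. The recording tableau Q records, in position (i, j), the step at which that cell was added to P.
  Insert 9 (step 1): P = [9];  Q = [1]
  Insert 1 (step 2): P = [1] / [9];  Q = [1] / [2]
  Insert 6 (step 3): P = [1, 6] / [9];  Q = [1, 3] / [2]
  Insert 3 (step 4): P = [1, 3] / [6] / [9];  Q = [1, 3] / [2] / [4]
  Insert 8 (step 5): P = [1, 3, 8] / [6] / [9];  Q = [1, 3, 5] / [2] / [4]
  Insert 2 (step 6): P = [1, 2, 8] / [3] / [6] / [9];  Q = [1, 3, 5] / [2] / [4] / [6]
  Insert 4 (step 7): P = [1, 2, 4] / [3, 8] / [6] / [9];  Q = [1, 3, 5] / [2, 7] / [4] / [6]
  Insert 7 (step 8): P = [1, 2, 4, 7] / [3, 8] / [6] / [9];  Q = [1, 3, 5, 8] / [2, 7] / [4] / [6]
  Insert 5 (step 9): P = [1, 2, 4, 5] / [3, 7] / [6, 8] / [9];  Q = [1, 3, 5, 8] / [2, 7] / [4, 9] / [6]
Final shape: (4, 2, 2, 1).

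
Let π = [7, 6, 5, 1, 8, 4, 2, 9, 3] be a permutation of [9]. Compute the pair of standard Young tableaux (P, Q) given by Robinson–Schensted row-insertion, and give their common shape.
P = [1, 2, 3] / [4, 8, 9] / [5] / [6] / [7];  Q = [1, 5, 8] / [2, 6, 9] / [3] / [4] / [7];  common shape = (3, 3, 1, 1, 1)

Row-insert the values π_1, π_2, … into P one at a time, bumping the leftmost entry strictly greater than the inserted value down to the next row. The recording tableau Q records, in position (i, j), the step at which that cell was added to P.
  Insert 7 (step 1): P = [7];  Q = [1]
  Insert 6 (step 2): P = [6] / [7];  Q = [1] / [2]
  Insert 5 (step 3): P = [5] / [6] / [7];  Q = [1] / [2] / [3]
  Insert 1 (step 4): P = [1] / [5] / [6] / [7];  Q = [1] / [2] / [3] / [4]
  Insert 8 (step 5): P = [1, 8] / [5] / [6] / [7];  Q = [1, 5] / [2] / [3] / [4]
  Insert 4 (step 6): P = [1, 4] / [5, 8] / [6] / [7];  Q = [1, 5] / [2, 6] / [3] / [4]
  Insert 2 (step 7): P = [1, 2] / [4, 8] / [5] / [6] / [7];  Q = [1, 5] / [2, 6] / [3] / [4] / [7]
  Insert 9 (step 8): P = [1, 2, 9] / [4, 8] / [5] / [6] / [7];  Q = [1, 5, 8] / [2, 6] / [3] / [4] / [7]
  Insert 3 (step 9): P = [1, 2, 3] / [4, 8, 9] / [5] / [6] / [7];  Q = [1, 5, 8] / [2, 6, 9] / [3] / [4] / [7]
Final shape: (3, 3, 1, 1, 1).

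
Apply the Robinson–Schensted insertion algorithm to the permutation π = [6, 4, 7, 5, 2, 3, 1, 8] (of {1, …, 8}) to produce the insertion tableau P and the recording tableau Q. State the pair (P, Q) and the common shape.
P = [1, 3, 8] / [2, 5] / [4, 7] / [6];  Q = [1, 3, 8] / [2, 4] / [5, 6] / [7];  common shape = (3, 2, 2, 1)

Row-insert the values π_1, π_2, … into P one at a time, bumping the leftmost entry strictly greater than the inserted value down to the next row. The recording tableau Q records, in position (i, j), the step at which that cell was added to P.
  Insert 6 (step 1): P = [6];  Q = [1]
  Insert 4 (step 2): P = [4] / [6];  Q = [1] / [2]
  Insert 7 (step 3): P = [4, 7] / [6];  Q = [1, 3] / [2]
  Insert 5 (step 4): P = [4, 5] / [6, 7];  Q = [1, 3] / [2, 4]
  Insert 2 (step 5): P = [2, 5] / [4, 7] / [6];  Q = [1, 3] / [2, 4] / [5]
  Insert 3 (step 6): P = [2, 3] / [4, 5] / [6, 7];  Q = [1, 3] / [2, 4] / [5, 6]
  Insert 1 (step 7): P = [1, 3] / [2, 5] / [4, 7] / [6];  Q = [1, 3] / [2, 4] / [5, 6] / [7]
  Insert 8 (step 8): P = [1, 3, 8] / [2, 5] / [4, 7] / [6];  Q = [1, 3, 8] / [2, 4] / [5, 6] / [7]
Final shape: (3, 2, 2, 1).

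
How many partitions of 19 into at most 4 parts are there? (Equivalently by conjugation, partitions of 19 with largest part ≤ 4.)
p(19, parts ≤ 4) = 94

Use the recurrence p(n, m) = p(n, m−1) + p(n−m, m): either the largest part is < m (count p(n, m−1)) or the largest part is exactly m (remove one copy of m, count p(n−m, m)). With p(0, ·) = 1 this gives p(19, parts ≤ 4) = 94. (By conjugating Young diagrams, this also counts partitions of 19 into at most 4 parts.)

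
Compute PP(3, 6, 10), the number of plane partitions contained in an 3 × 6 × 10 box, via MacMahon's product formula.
PP(3, 6, 10) = 9386849472

Evaluate the triple product over i = 1..3, j = 1..6, k = 1..10. The factors are (2/1) · (3/2) · (4/3) · (5/4) · (6/5) · (7/6) · (8/7) · (9/8) · … (180 factors total). The numerators and denominators telescope so the product is an integer; carrying out the multiplication exactly gives PP(3, 6, 10) = 9386849472.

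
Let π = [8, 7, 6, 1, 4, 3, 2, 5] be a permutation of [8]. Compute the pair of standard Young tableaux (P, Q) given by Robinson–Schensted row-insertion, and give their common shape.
P = [1, 2, 5] / [3] / [4] / [6] / [7] / [8];  Q = [1, 5, 8] / [2] / [3] / [4] / [6] / [7];  common shape = (3, 1, 1, 1, 1, 1)

Row-insert the values π_1, π_2, … into P one at a time, bumping the leftmost entry strictly greater than the inserted value down to the next row. The recording tableau Q records, in position (i, j), the step at which that cell was added to P.
  Insert 8 (step 1): P = [8];  Q = [1]
  Insert 7 (step 2): P = [7] / [8];  Q = [1] / [2]
  Insert 6 (step 3): P = [6] / [7] / [8];  Q = [1] / [2] / [3]
  Insert 1 (step 4): P = [1] / [6] / [7] / [8];  Q = [1] / [2] / [3] / [4]
  Insert 4 (step 5): P = [1, 4] / [6] / [7] / [8];  Q = [1, 5] / [2] / [3] / [4]
  Insert 3 (step 6): P = [1, 3] / [4] / [6] / [7] / [8];  Q = [1, 5] / [2] / [3] / [4] / [6]
  Insert 2 (step 7): P = [1, 2] / [3] / [4] / [6] / [7] / [8];  Q = [1, 5] / [2] / [3] / [4] / [6] / [7]
  Insert 5 (step 8): P = [1, 2, 5] / [3] / [4] / [6] / [7] / [8];  Q = [1, 5, 8] / [2] / [3] / [4] / [6] / [7]
Final shape: (3, 1, 1, 1, 1, 1).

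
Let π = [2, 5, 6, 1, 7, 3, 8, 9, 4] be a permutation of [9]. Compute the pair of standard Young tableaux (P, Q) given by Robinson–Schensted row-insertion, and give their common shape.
P = [1, 3, 4, 7, 8, 9] / [2, 5, 6];  Q = [1, 2, 3, 5, 7, 8] / [4, 6, 9];  common shape = (6, 3)

Row-insert the values π_1, π_2, … into P one at a time, bumping the leftmost entry strictly greater than the inserted value down to the next row. The recording tableau Q records, in position (i, j), the step at which that cell was added to P.
  Insert 2 (step 1): P = [2];  Q = [1]
  Insert 5 (step 2): P = [2, 5];  Q = [1, 2]
  Insert 6 (step 3): P = [2, 5, 6];  Q = [1, 2, 3]
  Insert 1 (step 4): P = [1, 5, 6] / [2];  Q = [1, 2, 3] / [4]
  Insert 7 (step 5): P = [1, 5, 6, 7] / [2];  Q = [1, 2, 3, 5] / [4]
  Insert 3 (step 6): P = [1, 3, 6, 7] / [2, 5];  Q = [1, 2, 3, 5] / [4, 6]
  Insert 8 (step 7): P = [1, 3, 6, 7, 8] / [2, 5];  Q = [1, 2, 3, 5, 7] / [4, 6]
  Insert 9 (step 8): P = [1, 3, 6, 7, 8, 9] / [2, 5];  Q = [1, 2, 3, 5, 7, 8] / [4, 6]
  Insert 4 (step 9): P = [1, 3, 4, 7, 8, 9] / [2, 5, 6];  Q = [1, 2, 3, 5, 7, 8] / [4, 6, 9]
Final shape: (6, 3).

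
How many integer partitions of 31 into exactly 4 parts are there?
p(31, 4 parts) = 225

Partitions of n into exactly k parts are in bijection with partitions of n − k into at most k parts (subtract 1 from each part). So p(31, exactly 4) = p(27, parts ≤ 4). Computing via the recurrence p(m, j) = p(m, j−1) + p(m−j, j) gives 225.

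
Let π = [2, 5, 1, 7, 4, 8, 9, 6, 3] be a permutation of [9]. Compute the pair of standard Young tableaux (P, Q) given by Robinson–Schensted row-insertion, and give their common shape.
P = [1, 3, 6, 8, 9] / [2, 4, 7] / [5];  Q = [1, 2, 4, 6, 7] / [3, 5, 8] / [9];  common shape = (5, 3, 1)

Row-insert the values π_1, π_2, … into P one at a time, bumping the leftmost entry strictly greater than the inserted value down to the next row. The recording tableau Q records, in position (i, j), the step at which that cell was added to P.
  Insert 2 (step 1): P = [2];  Q = [1]
  Insert 5 (step 2): P = [2, 5];  Q = [1, 2]
  Insert 1 (step 3): P = [1, 5] / [2];  Q = [1, 2] / [3]
  Insert 7 (step 4): P = [1, 5, 7] / [2];  Q = [1, 2, 4] / [3]
  Insert 4 (step 5): P = [1, 4, 7] / [2, 5];  Q = [1, 2, 4] / [3, 5]
  Insert 8 (step 6): P = [1, 4, 7, 8] / [2, 5];  Q = [1, 2, 4, 6] / [3, 5]
  Insert 9 (step 7): P = [1, 4, 7, 8, 9] / [2, 5];  Q = [1, 2, 4, 6, 7] / [3, 5]
  Insert 6 (step 8): P = [1, 4, 6, 8, 9] / [2, 5, 7];  Q = [1, 2, 4, 6, 7] / [3, 5, 8]
  Insert 3 (step 9): P = [1, 3, 6, 8, 9] / [2, 4, 7] / [5];  Q = [1, 2, 4, 6, 7] / [3, 5, 8] / [9]
Final shape: (5, 3, 1).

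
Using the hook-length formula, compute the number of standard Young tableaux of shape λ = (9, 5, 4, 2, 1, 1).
# SYT of shape (9, 5, 4, 2, 1, 1) = 2424922500

Hook-length formula: f^λ = n! / Π hook(c), product over all cells c of the Young diagram. For λ = (9, 5, 4, 2, 1, 1), n = 22 boxes. Hook lengths by row (left-to-right, top-to-bottom): [14, 11, 9, 8, 6, 4, 3, 2, 1]; [9, 6, 4, 3, 1]; [7, 4, 2, 1]; [4, 1]; [2]; [1]. Product of hooks = 463520268288. So f^λ = 22! / 463520268288 = 1124000727777607680000 / 463520268288 = 2424922500.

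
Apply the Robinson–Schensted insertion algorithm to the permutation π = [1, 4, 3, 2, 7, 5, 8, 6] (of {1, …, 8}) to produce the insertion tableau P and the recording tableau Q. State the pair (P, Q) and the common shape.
P = [1, 2, 5, 6] / [3, 7, 8] / [4];  Q = [1, 2, 5, 7] / [3, 6, 8] / [4];  common shape = (4, 3, 1)

Row-insert the values π_1, π_2, … into P one at a time, bumping the leftmost entry strictly greater than the inserted value down to the next row. The recording tableau Q records, in position (i, j), the step at which that cell was added to P.
  Insert 1 (step 1): P = [1];  Q = [1]
  Insert 4 (step 2): P = [1, 4];  Q = [1, 2]
  Insert 3 (step 3): P = [1, 3] / [4];  Q = [1, 2] / [3]
  Insert 2 (step 4): P = [1, 2] / [3] / [4];  Q = [1, 2] / [3] / [4]
  Insert 7 (step 5): P = [1, 2, 7] / [3] / [4];  Q = [1, 2, 5] / [3] / [4]
  Insert 5 (step 6): P = [1, 2, 5] / [3, 7] / [4];  Q = [1, 2, 5] / [3, 6] / [4]
  Insert 8 (step 7): P = [1, 2, 5, 8] / [3, 7] / [4];  Q = [1, 2, 5, 7] / [3, 6] / [4]
  Insert 6 (step 8): P = [1, 2, 5, 6] / [3, 7, 8] / [4];  Q = [1, 2, 5, 7] / [3, 6, 8] / [4]
Final shape: (4, 3, 1).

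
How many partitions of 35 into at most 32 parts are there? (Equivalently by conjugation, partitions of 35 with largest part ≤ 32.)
p(35, parts ≤ 32) = 14879

Use the recurrence p(n, m) = p(n, m−1) + p(n−m, m): either the largest part is < m (count p(n, m−1)) or the largest part is exactly m (remove one copy of m, count p(n−m, m)). With p(0, ·) = 1 this gives p(35, parts ≤ 32) = 14879. (By conjugating Young diagrams, this also counts partitions of 35 into at most 32 parts.)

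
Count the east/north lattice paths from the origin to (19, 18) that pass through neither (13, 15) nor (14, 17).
Number of paths = 13610354190

Inclusion–exclusion. Total paths: C(37, 19) = 17672631900. Through P₁: C(28, 13)·C(9, 6) = 3145141440. Through P₂: C(31, 14)·C(6, 5) = 1591095150. Since P₁ is strictly southwest of P₂, a monotone path through both must visit P₁ then P₂; paths through both = C(28, 13)·C(3, 1)·C(6, 5) = 673958880. Avoid both = 17672631900 − 3145141440 − 1591095150 + 673958880 = 13610354190.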